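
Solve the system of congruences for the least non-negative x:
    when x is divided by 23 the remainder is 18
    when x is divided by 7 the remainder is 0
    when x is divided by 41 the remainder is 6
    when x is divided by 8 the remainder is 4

2548

From x ≡ 18 (mod 23) write x = 18 + 23t. Substituting into x ≡ 0 (mod 7) gives 23t ≡ 3 (mod 7), and since 2⁻¹ ≡ 4 (mod 7), t ≡ 5. Hence x ≡ 18 + 23·5 = 133 (mod 161).
From x ≡ 133 (mod 161) write x = 133 + 161t. Substituting into x ≡ 6 (mod 41) gives 161t ≡ 37 (mod 41), and since 38⁻¹ ≡ 27 (mod 41), t ≡ 15. Hence x ≡ 133 + 161·15 = 2548 (mod 6601).
From x ≡ 2548 (mod 6601) write x = 2548 + 6601t. Substituting into x ≡ 4 (mod 8) gives 6601t ≡ 0 (mod 8), and since 1⁻¹ ≡ 1 (mod 8), t ≡ 0. Hence x ≡ 2548 + 6601·0 = 2548 (mod 52808).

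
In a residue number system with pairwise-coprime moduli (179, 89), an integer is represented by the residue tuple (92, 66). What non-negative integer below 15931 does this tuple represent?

Combine the congruences pairwise.
From x ≡ 92 (mod 179) write x = 92 + 179t. Substituting into x ≡ 66 (mod 89) gives 179t ≡ 63 (mod 89), and since 1⁻¹ ≡ 1 (mod 89), t ≡ 63. Hence x ≡ 92 + 179·63 = 11369 (mod 15931).

11369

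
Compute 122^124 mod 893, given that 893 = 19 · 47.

638

Mod 19: 122 ≡ 8; by Fermat, exponent reduces to 124 mod 18 = 16; 8^16 ≡ 11 (mod 19).
Mod 47: 122 ≡ 28; by Fermat, exponent reduces to 124 mod 46 = 32; 28^32 ≡ 27 (mod 47).
Combine by CRT: x ≡ 11 (mod 19), x ≡ 27 (mod 47) ⇒ x ≡ 638 (mod 893).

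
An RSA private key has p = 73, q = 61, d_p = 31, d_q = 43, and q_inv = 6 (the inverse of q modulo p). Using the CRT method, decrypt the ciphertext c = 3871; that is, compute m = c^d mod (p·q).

m₁ = c^(d_p) mod p: c ≡ 2 (mod 73), and 2^31 mod 73 = 16.
m₂ = c^(d_q) mod q: c ≡ 28 (mod 61), and 28^43 mod 61 = 53.
h = q_inv·(m₁ − m₂) mod p = 6·(16 − 53) mod 73 = 70.
m = m₂ + h·q = 53 + 70·61 = 4323.

4323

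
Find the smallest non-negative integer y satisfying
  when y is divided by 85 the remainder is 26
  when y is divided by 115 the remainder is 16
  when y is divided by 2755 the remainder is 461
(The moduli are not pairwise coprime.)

gcd(85, 115) = 5 and 5 | (16 − 26), so the pair is consistent; merging gives y ≡ 706 (mod 1955), where 1955 = lcm(85, 115).
gcd(1955, 2755) = 5 and 5 | (461 − 706), so the pair is consistent; merging gives y ≡ 815941 (mod 1077205), where 1077205 = lcm(1955, 2755).
The solution is unique modulo lcm(85, 115, 2755) = 1077205.

815941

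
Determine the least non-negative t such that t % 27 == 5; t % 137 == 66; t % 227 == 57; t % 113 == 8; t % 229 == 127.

From t ≡ 5 (mod 27) write t = 5 + 27s. Substituting into t ≡ 66 (mod 137) gives 27s ≡ 61 (mod 137), and since 27⁻¹ ≡ 66 (mod 137), s ≡ 53. Hence t ≡ 5 + 27·53 = 1436 (mod 3699).
From t ≡ 1436 (mod 3699) write t = 1436 + 3699s. Substituting into t ≡ 57 (mod 227) gives 3699s ≡ 210 (mod 227), and since 67⁻¹ ≡ 61 (mod 227), s ≡ 98. Hence t ≡ 1436 + 3699·98 = 363938 (mod 839673).
From t ≡ 363938 (mod 839673) write t = 363938 + 839673s. Substituting into t ≡ 8 (mod 113) gives 839673s ≡ 43 (mod 113), and since 83⁻¹ ≡ 64 (mod 113), s ≡ 40. Hence t ≡ 363938 + 839673·40 = 33950858 (mod 94883049).
From t ≡ 33950858 (mod 94883049) write t = 33950858 + 94883049s. Substituting into t ≡ 127 (mod 229) gives 94883049s ≡ 122 (mod 229), and since 105⁻¹ ≡ 24 (mod 229), s ≡ 180. Hence t ≡ 33950858 + 94883049·180 = 17112899678 (mod 21728218221).

17112899678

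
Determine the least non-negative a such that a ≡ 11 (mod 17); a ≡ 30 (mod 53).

From a ≡ 11 (mod 17) write a = 11 + 17t. Substituting into a ≡ 30 (mod 53) gives 17t ≡ 19 (mod 53), and since 17⁻¹ ≡ 25 (mod 53), t ≡ 51. Hence a ≡ 11 + 17·51 = 878 (mod 901).

878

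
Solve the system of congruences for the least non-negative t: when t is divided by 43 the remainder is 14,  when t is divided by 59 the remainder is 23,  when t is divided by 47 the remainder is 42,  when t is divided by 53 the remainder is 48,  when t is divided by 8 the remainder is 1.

From t ≡ 14 (mod 43) write t = 14 + 43s. Substituting into t ≡ 23 (mod 59) gives 43s ≡ 9 (mod 59), and since 43⁻¹ ≡ 11 (mod 59), s ≡ 40. Hence t ≡ 14 + 43·40 = 1734 (mod 2537).
From t ≡ 1734 (mod 2537) write t = 1734 + 2537s. Substituting into t ≡ 42 (mod 47) gives 2537s ≡ 0 (mod 47), and since 46⁻¹ ≡ 46 (mod 47), s ≡ 0. Hence t ≡ 1734 + 2537·0 = 1734 (mod 119239).
From t ≡ 1734 (mod 119239) write t = 1734 + 119239s. Substituting into t ≡ 48 (mod 53) gives 119239s ≡ 10 (mod 53), and since 42⁻¹ ≡ 24 (mod 53), s ≡ 28. Hence t ≡ 1734 + 119239·28 = 3340426 (mod 6319667).
From t ≡ 3340426 (mod 6319667) write t = 3340426 + 6319667s. Substituting into t ≡ 1 (mod 8) gives 6319667s ≡ 7 (mod 8), and since 3⁻¹ ≡ 3 (mod 8), s ≡ 5. Hence t ≡ 3340426 + 6319667·5 = 34938761 (mod 50557336).

34938761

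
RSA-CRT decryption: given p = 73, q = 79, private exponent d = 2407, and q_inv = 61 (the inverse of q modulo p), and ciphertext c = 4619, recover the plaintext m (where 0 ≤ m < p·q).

4221

d_p = d mod (p−1) = 2407 mod 72 = 31; d_q = d mod (q−1) = 67.
m₁ = c^(d_p) mod p: c ≡ 20 (mod 73), and 20^31 mod 73 = 60.
m₂ = c^(d_q) mod q: c ≡ 37 (mod 79), and 37^67 mod 79 = 34.
h = q_inv·(m₁ − m₂) mod p = 61·(60 − 34) mod 73 = 53.
m = m₂ + h·q = 34 + 53·79 = 4221.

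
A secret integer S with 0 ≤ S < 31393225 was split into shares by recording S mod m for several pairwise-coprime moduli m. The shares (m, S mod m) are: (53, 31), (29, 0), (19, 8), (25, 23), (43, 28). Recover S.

The moduli are pairwise coprime; N = 53·29·19·25·43 = 31393225.
N/53 = 592325; 592325 ≡ 50 (mod 53); 50·35 ≡ 1, so inverse 35.
N/29 = 1082525; 1082525 ≡ 13 (mod 29); 13·9 ≡ 1, so inverse 9.
N/19 = 1652275; 1652275 ≡ 16 (mod 19); 16·6 ≡ 1, so inverse 6.
N/25 = 1255729; 1255729 ≡ 4 (mod 25); 4·19 ≡ 1, so inverse 19.
N/43 = 730075; 730075 ≡ 21 (mod 43); 21·41 ≡ 1, so inverse 41.
S ≡ 31·592325·35 + 0·1082525·9 + 8·1652275·6 + 23·1255729·19 + 28·730075·41 = 2108861498.
2108861498 mod 31393225 = 5515423.

5515423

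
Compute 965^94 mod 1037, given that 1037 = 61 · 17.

1036

Mod 61: 965 ≡ 50; by Fermat, exponent reduces to 94 mod 60 = 34; 50^34 ≡ 60 (mod 61).
Mod 17: 965 ≡ 13; by Fermat, exponent reduces to 94 mod 16 = 14; 13^14 ≡ 16 (mod 17).
Combine by CRT: x ≡ 60 (mod 61), x ≡ 16 (mod 17) ⇒ x ≡ 1036 (mod 1037).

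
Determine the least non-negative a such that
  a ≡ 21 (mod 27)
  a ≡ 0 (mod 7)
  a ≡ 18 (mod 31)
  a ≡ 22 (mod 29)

The moduli are pairwise coprime; N = 27·7·31·29 = 169911.
N/27 = 6293; 6293 ≡ 2 (mod 27); 2·14 ≡ 1, so inverse 14.
N/7 = 24273; 24273 ≡ 4 (mod 7); 4·2 ≡ 1, so inverse 2.
N/31 = 5481; 5481 ≡ 25 (mod 31); 25·5 ≡ 1, so inverse 5.
N/29 = 5859; 5859 ≡ 1 (mod 29), inverse 1.
a ≡ 21·6293·14 + 0·24273·2 + 18·5481·5 + 22·5859·1 = 2472330.
2472330 mod 169911 = 93576.

93576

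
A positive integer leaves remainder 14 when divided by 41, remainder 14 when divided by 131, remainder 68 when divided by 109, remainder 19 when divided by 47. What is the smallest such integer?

6332423

The moduli are pairwise coprime; N = 41·131·109·47 = 27515633.
N/41 = 671113; 671113 ≡ 25 (mod 41); 25·23 ≡ 1, so inverse 23.
N/131 = 210043; 210043 ≡ 50 (mod 131); 50·76 ≡ 1, so inverse 76.
N/109 = 252437; 252437 ≡ 102 (mod 109); 102·31 ≡ 1, so inverse 31.
N/47 = 585439; 585439 ≡ 7 (mod 47); 7·27 ≡ 1, so inverse 27.
t ≡ 14·671113·23 + 14·210043·76 + 68·252437·31 + 19·585439·27 = 1272051541.
1272051541 mod 27515633 = 6332423.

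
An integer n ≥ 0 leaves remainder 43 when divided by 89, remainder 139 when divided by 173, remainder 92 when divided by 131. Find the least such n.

The moduli are pairwise coprime; M = 89·173·131 = 2017007.
M/89 = 22663; 22663 ≡ 57 (mod 89); 57·25 ≡ 1, so inverse 25.
M/173 = 11659; 11659 ≡ 68 (mod 173); 68·28 ≡ 1, so inverse 28.
M/131 = 15397; 15397 ≡ 70 (mod 131); 70·73 ≡ 1, so inverse 73.
n ≡ 43·22663·25 + 139·11659·28 + 92·15397·73 = 173145805.
173145805 mod 2017007 = 1700210.

1700210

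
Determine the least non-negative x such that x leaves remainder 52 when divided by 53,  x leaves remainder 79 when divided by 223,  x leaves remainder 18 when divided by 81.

794628

From x ≡ 52 (mod 53) write x = 52 + 53t. Substituting into x ≡ 79 (mod 223) gives 53t ≡ 27 (mod 223), and since 53⁻¹ ≡ 101 (mod 223), t ≡ 51. Hence x ≡ 52 + 53·51 = 2755 (mod 11819).
From x ≡ 2755 (mod 11819) write x = 2755 + 11819t. Substituting into x ≡ 18 (mod 81) gives 11819t ≡ 17 (mod 81), and since 74⁻¹ ≡ 23 (mod 81), t ≡ 67. Hence x ≡ 2755 + 11819·67 = 794628 (mod 957339).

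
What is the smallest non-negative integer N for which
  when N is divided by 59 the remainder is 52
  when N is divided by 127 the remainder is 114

Combine the congruences pairwise.
From N ≡ 52 (mod 59) write N = 52 + 59t. Substituting into N ≡ 114 (mod 127) gives 59t ≡ 62 (mod 127), and since 59⁻¹ ≡ 28 (mod 127), t ≡ 85. Hence N ≡ 52 + 59·85 = 5067 (mod 7493).

5067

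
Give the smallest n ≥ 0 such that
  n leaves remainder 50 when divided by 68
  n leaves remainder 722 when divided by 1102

22762

gcd(68, 1102) = 2 and 2 | (722 − 50), so the pair is consistent; merging gives n ≡ 22762 (mod 37468), where 37468 = lcm(68, 1102).
The solution is unique modulo lcm(68, 1102) = 37468.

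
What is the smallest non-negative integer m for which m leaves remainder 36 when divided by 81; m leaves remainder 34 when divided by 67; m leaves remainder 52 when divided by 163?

142677

The moduli are pairwise coprime; N = 81·67·163 = 884601.
N/81 = 10921; 10921 ≡ 67 (mod 81); 67·52 ≡ 1, so inverse 52.
N/67 = 13203; 13203 ≡ 4 (mod 67); 4·17 ≡ 1, so inverse 17.
N/163 = 5427; 5427 ≡ 48 (mod 163); 48·17 ≡ 1, so inverse 17.
m ≡ 36·10921·52 + 34·13203·17 + 52·5427·17 = 32872914.
32872914 mod 884601 = 142677.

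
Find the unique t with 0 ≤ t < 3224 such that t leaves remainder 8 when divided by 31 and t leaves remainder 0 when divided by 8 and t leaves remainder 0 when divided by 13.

The moduli are pairwise coprime; N = 31·8·13 = 3224.
N/31 = 104; 104 ≡ 11 (mod 31); 11·17 ≡ 1, so inverse 17.
N/8 = 403; 403 ≡ 3 (mod 8); 3·3 ≡ 1, so inverse 3.
N/13 = 248; 248 ≡ 1 (mod 13), inverse 1.
t ≡ 8·104·17 + 0·403·3 + 0·248·1 = 14144.
14144 mod 3224 = 1248.

1248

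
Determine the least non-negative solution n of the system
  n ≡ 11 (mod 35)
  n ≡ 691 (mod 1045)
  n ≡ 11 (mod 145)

gcd(35, 1045) = 5 and 5 | (691 − 11), so the pair is consistent; merging gives n ≡ 3826 (mod 7315), where 7315 = lcm(35, 1045).
gcd(7315, 145) = 5 and 5 | (11 − 3826), so the pair is consistent; merging gives n ≡ 47716 (mod 212135), where 212135 = lcm(7315, 145).
The solution is unique modulo lcm(35, 1045, 145) = 212135.

47716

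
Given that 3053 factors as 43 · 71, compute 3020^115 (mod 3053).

2388

Mod 43: 3020 ≡ 10; by Fermat, exponent reduces to 115 mod 42 = 31; 10^31 ≡ 23 (mod 43).
Mod 71: 3020 ≡ 38; by Fermat, exponent reduces to 115 mod 70 = 45; 38^45 ≡ 45 (mod 71).
Combine by CRT: x ≡ 23 (mod 43), x ≡ 45 (mod 71) ⇒ x ≡ 2388 (mod 3053).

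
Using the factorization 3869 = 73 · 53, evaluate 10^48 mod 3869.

Mod 73: 10 ≡ 10; 10^48 ≡ 1 (mod 73).
Mod 53: 10 ≡ 10; 10^48 ≡ 28 (mod 53).
Combine by CRT: x ≡ 1 (mod 73), x ≡ 28 (mod 53) ⇒ x ≡ 293 (mod 3869).

293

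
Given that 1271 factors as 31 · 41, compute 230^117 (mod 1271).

Mod 31: 230 ≡ 13; by Fermat, exponent reduces to 117 mod 30 = 27; 13^27 ≡ 23 (mod 31).
Mod 41: 230 ≡ 25; by Fermat, exponent reduces to 117 mod 40 = 37; 25^37 ≡ 31 (mod 41).
Combine by CRT: x ≡ 23 (mod 31), x ≡ 31 (mod 41) ⇒ x ≡ 1015 (mod 1271).

1015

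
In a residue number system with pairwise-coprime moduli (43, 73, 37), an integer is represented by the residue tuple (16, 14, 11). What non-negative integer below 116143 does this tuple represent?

The moduli are pairwise coprime; N = 43·73·37 = 116143.
N/43 = 2701; 2701 ≡ 35 (mod 43); 35·16 ≡ 1, so inverse 16.
N/73 = 1591; 1591 ≡ 58 (mod 73); 58·34 ≡ 1, so inverse 34.
N/37 = 3139; 3139 ≡ 31 (mod 37); 31·6 ≡ 1, so inverse 6.
x ≡ 16·2701·16 + 14·1591·34 + 11·3139·6 = 1655946.
1655946 mod 116143 = 29944.

29944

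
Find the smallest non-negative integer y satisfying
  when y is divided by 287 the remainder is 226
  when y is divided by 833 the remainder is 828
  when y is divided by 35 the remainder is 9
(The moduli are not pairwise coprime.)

gcd(287, 833) = 7 and 7 | (828 − 226), so the pair is consistent; merging gives y ≡ 1661 (mod 34153), where 34153 = lcm(287, 833).
gcd(34153, 35) = 7 and 7 | (9 − 1661), so the pair is consistent; merging gives y ≡ 35814 (mod 170765), where 170765 = lcm(34153, 35).
The solution is unique modulo lcm(287, 833, 35) = 170765.

35814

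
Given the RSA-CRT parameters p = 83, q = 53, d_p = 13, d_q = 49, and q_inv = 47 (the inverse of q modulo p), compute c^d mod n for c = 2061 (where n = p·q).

m₁ = c^(d_p) mod p: c ≡ 69 (mod 83), and 69^13 mod 83 = 48.
m₂ = c^(d_q) mod q: c ≡ 47 (mod 53), and 47^49 mod 53 = 13.
h = q_inv·(m₁ − m₂) mod p = 47·(48 − 13) mod 83 = 68.
m = m₂ + h·q = 13 + 68·53 = 3617.

3617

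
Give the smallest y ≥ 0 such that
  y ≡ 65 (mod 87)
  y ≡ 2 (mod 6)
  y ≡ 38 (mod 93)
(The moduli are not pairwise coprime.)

4502

gcd(87, 6) = 3 and 3 | (2 − 65), so the pair is consistent; merging gives y ≡ 152 (mod 174), where 174 = lcm(87, 6).
gcd(174, 93) = 3 and 3 | (38 − 152), so the pair is consistent; merging gives y ≡ 4502 (mod 5394), where 5394 = lcm(174, 93).
The solution is unique modulo lcm(87, 6, 93) = 5394.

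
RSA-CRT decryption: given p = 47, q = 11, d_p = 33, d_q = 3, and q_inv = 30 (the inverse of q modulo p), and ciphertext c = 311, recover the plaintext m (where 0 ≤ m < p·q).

m₁ = c^(d_p) mod p: c ≡ 29 (mod 47), and 29^33 mod 47 = 23.
m₂ = c^(d_q) mod q: c ≡ 3 (mod 11), and 3^3 mod 11 = 5.
h = q_inv·(m₁ − m₂) mod p = 30·(23 − 5) mod 47 = 23.
m = m₂ + h·q = 5 + 23·11 = 258.

258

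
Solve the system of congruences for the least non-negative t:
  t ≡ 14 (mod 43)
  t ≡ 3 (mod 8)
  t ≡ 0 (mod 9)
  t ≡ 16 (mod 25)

18891

The moduli are pairwise coprime; N = 43·8·9·25 = 77400.
N/43 = 1800; 1800 ≡ 37 (mod 43); 37·7 ≡ 1, so inverse 7.
N/8 = 9675; 9675 ≡ 3 (mod 8); 3·3 ≡ 1, so inverse 3.
N/9 = 8600; 8600 ≡ 5 (mod 9); 5·2 ≡ 1, so inverse 2.
N/25 = 3096; 3096 ≡ 21 (mod 25); 21·6 ≡ 1, so inverse 6.
t ≡ 14·1800·7 + 3·9675·3 + 0·8600·2 + 16·3096·6 = 560691.
560691 mod 77400 = 18891.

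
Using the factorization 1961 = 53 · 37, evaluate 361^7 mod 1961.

Mod 53: 361 ≡ 43; 43^7 ≡ 40 (mod 53).
Mod 37: 361 ≡ 28; 28^7 ≡ 21 (mod 37).
Combine by CRT: x ≡ 40 (mod 53), x ≡ 21 (mod 37) ⇒ x ≡ 835 (mod 1961).

835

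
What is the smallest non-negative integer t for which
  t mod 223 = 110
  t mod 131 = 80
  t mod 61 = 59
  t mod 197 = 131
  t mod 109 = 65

Combine the congruences pairwise.
From t ≡ 110 (mod 223) write t = 110 + 223s. Substituting into t ≡ 80 (mod 131) gives 223s ≡ 101 (mod 131), and since 92⁻¹ ≡ 47 (mod 131), s ≡ 31. Hence t ≡ 110 + 223·31 = 7023 (mod 29213).
From t ≡ 7023 (mod 29213) write t = 7023 + 29213s. Substituting into t ≡ 59 (mod 61) gives 29213s ≡ 51 (mod 61), and since 55⁻¹ ≡ 10 (mod 61), s ≡ 22. Hence t ≡ 7023 + 29213·22 = 649709 (mod 1781993).
From t ≡ 649709 (mod 1781993) write t = 649709 + 1781993s. Substituting into t ≡ 131 (mod 197) gives 1781993s ≡ 128 (mod 197), and since 128⁻¹ ≡ 177 (mod 197), s ≡ 1. Hence t ≡ 649709 + 1781993·1 = 2431702 (mod 351052621).
From t ≡ 2431702 (mod 351052621) write t = 2431702 + 351052621s. Substituting into t ≡ 65 (mod 109) gives 351052621s ≡ 44 (mod 109), and since 27⁻¹ ≡ 105 (mod 109), s ≡ 42. Hence t ≡ 2431702 + 351052621·42 = 14746641784 (mod 38264735689).

14746641784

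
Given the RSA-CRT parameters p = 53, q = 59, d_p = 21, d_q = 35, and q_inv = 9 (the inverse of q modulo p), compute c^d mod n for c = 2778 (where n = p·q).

m₁ = c^(d_p) mod p: c ≡ 22 (mod 53), and 22^21 mod 53 = 50.
m₂ = c^(d_q) mod q: c ≡ 5 (mod 59), and 5^35 mod 59 = 49.
h = q_inv·(m₁ − m₂) mod p = 9·(50 − 49) mod 53 = 9.
m = m₂ + h·q = 49 + 9·59 = 580.

580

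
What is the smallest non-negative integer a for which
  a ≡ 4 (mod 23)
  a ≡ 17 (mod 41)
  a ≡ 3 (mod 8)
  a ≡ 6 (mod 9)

64059

From a ≡ 4 (mod 23) write a = 4 + 23t. Substituting into a ≡ 17 (mod 41) gives 23t ≡ 13 (mod 41), and since 23⁻¹ ≡ 25 (mod 41), t ≡ 38. Hence a ≡ 4 + 23·38 = 878 (mod 943).
From a ≡ 878 (mod 943) write a = 878 + 943t. Substituting into a ≡ 3 (mod 8) gives 943t ≡ 5 (mod 8), and since 7⁻¹ ≡ 7 (mod 8), t ≡ 3. Hence a ≡ 878 + 943·3 = 3707 (mod 7544).
From a ≡ 3707 (mod 7544) write a = 3707 + 7544t. Substituting into a ≡ 6 (mod 9) gives 7544t ≡ 7 (mod 9), and since 2⁻¹ ≡ 5 (mod 9), t ≡ 8. Hence a ≡ 3707 + 7544·8 = 64059 (mod 67896).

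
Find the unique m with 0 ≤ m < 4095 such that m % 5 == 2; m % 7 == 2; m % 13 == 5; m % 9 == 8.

1682

Combine the congruences pairwise.
From m ≡ 2 (mod 5) write m = 2 + 5t. Substituting into m ≡ 2 (mod 7) gives 5t ≡ 0 (mod 7), and since 5⁻¹ ≡ 3 (mod 7), t ≡ 0. Hence m ≡ 2 + 5·0 = 2 (mod 35).
From m ≡ 2 (mod 35) write m = 2 + 35t. Substituting into m ≡ 5 (mod 13) gives 35t ≡ 3 (mod 13), and since 9⁻¹ ≡ 3 (mod 13), t ≡ 9. Hence m ≡ 2 + 35·9 = 317 (mod 455).
From m ≡ 317 (mod 455) write m = 317 + 455t. Substituting into m ≡ 8 (mod 9) gives 455t ≡ 6 (mod 9), and since 5⁻¹ ≡ 2 (mod 9), t ≡ 3. Hence m ≡ 317 + 455·3 = 1682 (mod 4095).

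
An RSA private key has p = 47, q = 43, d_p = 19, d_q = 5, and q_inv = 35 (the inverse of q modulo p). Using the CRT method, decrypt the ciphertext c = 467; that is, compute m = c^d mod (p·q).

781

m₁ = c^(d_p) mod p: c ≡ 44 (mod 47), and 44^19 mod 47 = 29.
m₂ = c^(d_q) mod q: c ≡ 37 (mod 43), and 37^5 mod 43 = 7.
h = q_inv·(m₁ − m₂) mod p = 35·(29 − 7) mod 47 = 18.
m = m₂ + h·q = 7 + 18·43 = 781.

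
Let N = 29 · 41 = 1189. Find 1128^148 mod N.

529

Mod 29: 1128 ≡ 26; by Fermat, exponent reduces to 148 mod 28 = 8; 26^8 ≡ 7 (mod 29).
Mod 41: 1128 ≡ 21; by Fermat, exponent reduces to 148 mod 40 = 28; 21^28 ≡ 37 (mod 41).
Combine by CRT: x ≡ 7 (mod 29), x ≡ 37 (mod 41) ⇒ x ≡ 529 (mod 1189).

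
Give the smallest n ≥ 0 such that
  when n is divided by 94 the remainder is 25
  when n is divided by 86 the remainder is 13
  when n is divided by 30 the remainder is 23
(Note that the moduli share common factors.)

gcd(94, 86) = 2 and 2 | (13 − 25), so the pair is consistent; merging gives n ≡ 1905 (mod 4042), where 4042 = lcm(94, 86).
gcd(4042, 30) = 2 and 2 | (23 − 1905), so the pair is consistent; merging gives n ≡ 58493 (mod 60630), where 60630 = lcm(4042, 30).
The solution is unique modulo lcm(94, 86, 30) = 60630.

58493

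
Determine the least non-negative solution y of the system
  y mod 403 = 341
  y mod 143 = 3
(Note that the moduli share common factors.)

1147

Combine the congruences pairwise.
gcd(403, 143) = 13 and 13 | (3 − 341), so the pair is consistent; merging gives y ≡ 1147 (mod 4433), where 4433 = lcm(403, 143).
The solution is unique modulo lcm(403, 143) = 4433.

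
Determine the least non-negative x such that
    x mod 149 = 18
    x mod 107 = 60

167

From x ≡ 18 (mod 149) write x = 18 + 149t. Substituting into x ≡ 60 (mod 107) gives 149t ≡ 42 (mod 107), and since 42⁻¹ ≡ 79 (mod 107), t ≡ 1. Hence x ≡ 18 + 149·1 = 167 (mod 15943).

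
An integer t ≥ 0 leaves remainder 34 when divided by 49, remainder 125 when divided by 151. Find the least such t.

Combine the congruences pairwise.
From t ≡ 34 (mod 49) write t = 34 + 49s. Substituting into t ≡ 125 (mod 151) gives 49s ≡ 91 (mod 151), and since 49⁻¹ ≡ 37 (mod 151), s ≡ 45. Hence t ≡ 34 + 49·45 = 2239 (mod 7399).

2239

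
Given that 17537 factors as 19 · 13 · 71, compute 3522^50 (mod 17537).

6072

Mod 19: 3522 ≡ 7; by Fermat, exponent reduces to 50 mod 18 = 14; 7^14 ≡ 11 (mod 19).
Mod 13: 3522 ≡ 12; by Fermat, exponent reduces to 50 mod 12 = 2; 12^2 ≡ 1 (mod 13).
Mod 71: 3522 ≡ 43; 43^50 ≡ 37 (mod 71).
Combine by CRT: x ≡ 11 (mod 19), x ≡ 1 (mod 13), x ≡ 37 (mod 71) ⇒ x ≡ 6072 (mod 17537).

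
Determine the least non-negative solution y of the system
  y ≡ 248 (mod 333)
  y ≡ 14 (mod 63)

581

gcd(333, 63) = 9 and 9 | (14 − 248), so the pair is consistent; merging gives y ≡ 581 (mod 2331), where 2331 = lcm(333, 63).
The solution is unique modulo lcm(333, 63) = 2331.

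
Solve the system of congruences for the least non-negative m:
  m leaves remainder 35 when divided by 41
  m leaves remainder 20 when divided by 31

Combine the congruences pairwise.
From m ≡ 35 (mod 41) write m = 35 + 41t. Substituting into m ≡ 20 (mod 31) gives 41t ≡ 16 (mod 31), and since 10⁻¹ ≡ 28 (mod 31), t ≡ 14. Hence m ≡ 35 + 41·14 = 609 (mod 1271).

609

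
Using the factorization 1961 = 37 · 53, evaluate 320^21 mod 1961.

Mod 37: 320 ≡ 24; 24^21 ≡ 14 (mod 37).
Mod 53: 320 ≡ 2; 2^21 ≡ 48 (mod 53).
Combine by CRT: x ≡ 14 (mod 37), x ≡ 48 (mod 53) ⇒ x ≡ 1161 (mod 1961).

1161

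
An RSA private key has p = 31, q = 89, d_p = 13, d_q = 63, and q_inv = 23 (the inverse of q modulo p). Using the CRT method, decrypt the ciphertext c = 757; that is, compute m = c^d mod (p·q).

631

m₁ = c^(d_p) mod p: c ≡ 13 (mod 31), and 13^13 mod 31 = 11.
m₂ = c^(d_q) mod q: c ≡ 45 (mod 89), and 45^63 mod 89 = 8.
h = q_inv·(m₁ − m₂) mod p = 23·(11 − 8) mod 31 = 7.
m = m₂ + h·q = 8 + 7·89 = 631.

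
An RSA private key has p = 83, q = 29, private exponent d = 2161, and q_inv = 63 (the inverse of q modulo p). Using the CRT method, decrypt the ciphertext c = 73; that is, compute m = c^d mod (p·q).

735

d_p = d mod (p−1) = 2161 mod 82 = 29; d_q = d mod (q−1) = 5.
m₁ = c^(d_p) mod p: c ≡ 73 (mod 83), and 73^29 mod 83 = 71.
m₂ = c^(d_q) mod q: c ≡ 15 (mod 29), and 15^5 mod 29 = 10.
h = q_inv·(m₁ − m₂) mod p = 63·(71 − 10) mod 83 = 25.
m = m₂ + h·q = 10 + 25·29 = 735.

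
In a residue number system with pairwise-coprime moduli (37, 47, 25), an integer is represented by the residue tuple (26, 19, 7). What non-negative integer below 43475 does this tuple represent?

From x ≡ 26 (mod 37) write x = 26 + 37t. Substituting into x ≡ 19 (mod 47) gives 37t ≡ 40 (mod 47), and since 37⁻¹ ≡ 14 (mod 47), t ≡ 43. Hence x ≡ 26 + 37·43 = 1617 (mod 1739).
From x ≡ 1617 (mod 1739) write x = 1617 + 1739t. Substituting into x ≡ 7 (mod 25) gives 1739t ≡ 15 (mod 25), and since 14⁻¹ ≡ 9 (mod 25), t ≡ 10. Hence x ≡ 1617 + 1739·10 = 19007 (mod 43475).

19007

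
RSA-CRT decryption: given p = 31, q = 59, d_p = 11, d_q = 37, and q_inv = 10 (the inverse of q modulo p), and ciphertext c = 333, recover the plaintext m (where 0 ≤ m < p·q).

m₁ = c^(d_p) mod p: c ≡ 23 (mod 31), and 23^11 mod 31 = 23.
m₂ = c^(d_q) mod q: c ≡ 38 (mod 59), and 38^37 mod 59 = 6.
h = q_inv·(m₁ − m₂) mod p = 10·(23 − 6) mod 31 = 15.
m = m₂ + h·q = 6 + 15·59 = 891.

891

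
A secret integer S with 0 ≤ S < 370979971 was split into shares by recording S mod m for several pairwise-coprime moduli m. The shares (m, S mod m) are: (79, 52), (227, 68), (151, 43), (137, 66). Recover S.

361199744

From S ≡ 52 (mod 79) write S = 52 + 79t. Substituting into S ≡ 68 (mod 227) gives 79t ≡ 16 (mod 227), and since 79⁻¹ ≡ 23 (mod 227), t ≡ 141. Hence S ≡ 52 + 79·141 = 11191 (mod 17933).
From S ≡ 11191 (mod 17933) write S = 11191 + 17933t. Substituting into S ≡ 43 (mod 151) gives 17933t ≡ 26 (mod 151), and since 115⁻¹ ≡ 130 (mod 151), t ≡ 58. Hence S ≡ 11191 + 17933·58 = 1051305 (mod 2707883).
From S ≡ 1051305 (mod 2707883) write S = 1051305 + 2707883t. Substituting into S ≡ 66 (mod 137) gives 2707883t ≡ 99 (mod 137), and since 78⁻¹ ≡ 65 (mod 137), t ≡ 133. Hence S ≡ 1051305 + 2707883·133 = 361199744 (mod 370979971).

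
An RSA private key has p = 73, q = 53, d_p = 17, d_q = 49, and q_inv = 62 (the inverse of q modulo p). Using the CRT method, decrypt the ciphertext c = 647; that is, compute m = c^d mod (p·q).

m₁ = c^(d_p) mod p: c ≡ 63 (mod 73), and 63^17 mod 73 = 63.
m₂ = c^(d_q) mod q: c ≡ 11 (mod 53), and 11^49 mod 53 = 9.
h = q_inv·(m₁ − m₂) mod p = 62·(63 − 9) mod 73 = 63.
m = m₂ + h·q = 9 + 63·53 = 3348.

3348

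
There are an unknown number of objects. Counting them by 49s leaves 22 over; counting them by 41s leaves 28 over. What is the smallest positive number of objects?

561

From N ≡ 22 (mod 49) write N = 22 + 49t. Substituting into N ≡ 28 (mod 41) gives 49t ≡ 6 (mod 41), and since 8⁻¹ ≡ 36 (mod 41), t ≡ 11. Hence N ≡ 22 + 49·11 = 561 (mod 2009).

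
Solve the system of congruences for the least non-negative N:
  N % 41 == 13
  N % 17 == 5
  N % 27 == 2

4646

The moduli are pairwise coprime; M = 41·17·27 = 18819.
M/41 = 459; 459 ≡ 8 (mod 41); 8·36 ≡ 1, so inverse 36.
M/17 = 1107; 1107 ≡ 2 (mod 17); 2·9 ≡ 1, so inverse 9.
M/27 = 697; 697 ≡ 22 (mod 27); 22·16 ≡ 1, so inverse 16.
N ≡ 13·459·36 + 5·1107·9 + 2·697·16 = 286931.
286931 mod 18819 = 4646.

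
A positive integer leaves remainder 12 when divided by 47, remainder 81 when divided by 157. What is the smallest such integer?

From a ≡ 12 (mod 47) write a = 12 + 47t. Substituting into a ≡ 81 (mod 157) gives 47t ≡ 69 (mod 157), and since 47⁻¹ ≡ 147 (mod 157), t ≡ 95. Hence a ≡ 12 + 47·95 = 4477 (mod 7379).

4477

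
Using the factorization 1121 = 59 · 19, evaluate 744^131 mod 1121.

Mod 59: 744 ≡ 36; by Fermat, exponent reduces to 131 mod 58 = 15; 36^15 ≡ 53 (mod 59).
Mod 19: 744 ≡ 3; by Fermat, exponent reduces to 131 mod 18 = 5; 3^5 ≡ 15 (mod 19).
Combine by CRT: x ≡ 53 (mod 59), x ≡ 15 (mod 19) ⇒ x ≡ 53 (mod 1121).

53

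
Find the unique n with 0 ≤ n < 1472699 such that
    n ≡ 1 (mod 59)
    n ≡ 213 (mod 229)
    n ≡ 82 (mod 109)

798507

Combine the congruences pairwise.
From n ≡ 1 (mod 59) write n = 1 + 59t. Substituting into n ≡ 213 (mod 229) gives 59t ≡ 212 (mod 229), and since 59⁻¹ ≡ 66 (mod 229), t ≡ 23. Hence n ≡ 1 + 59·23 = 1358 (mod 13511).
From n ≡ 1358 (mod 13511) write n = 1358 + 13511t. Substituting into n ≡ 82 (mod 109) gives 13511t ≡ 32 (mod 109), and since 104⁻¹ ≡ 87 (mod 109), t ≡ 59. Hence n ≡ 1358 + 13511·59 = 798507 (mod 1472699).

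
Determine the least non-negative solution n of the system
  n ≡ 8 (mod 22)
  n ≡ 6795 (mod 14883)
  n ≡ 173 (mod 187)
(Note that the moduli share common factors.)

Combine the congruences pairwise.
gcd(22, 14883) = 11 and 11 | (6795 − 8), so the pair is consistent; merging gives n ≡ 21678 (mod 29766), where 29766 = lcm(22, 14883).
gcd(29766, 187) = 11 and 11 | (173 − 21678), so the pair is consistent; merging gives n ≡ 21678 (mod 506022), where 506022 = lcm(29766, 187).
The solution is unique modulo lcm(22, 14883, 187) = 506022.

21678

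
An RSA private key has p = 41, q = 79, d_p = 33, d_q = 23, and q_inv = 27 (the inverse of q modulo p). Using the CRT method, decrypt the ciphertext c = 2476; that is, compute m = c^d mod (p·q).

m₁ = c^(d_p) mod p: c ≡ 16 (mod 41), and 16^33 mod 41 = 37.
m₂ = c^(d_q) mod q: c ≡ 27 (mod 79), and 27^23 mod 79 = 33.
h = q_inv·(m₁ − m₂) mod p = 27·(37 − 33) mod 41 = 26.
m = m₂ + h·q = 33 + 26·79 = 2087.

2087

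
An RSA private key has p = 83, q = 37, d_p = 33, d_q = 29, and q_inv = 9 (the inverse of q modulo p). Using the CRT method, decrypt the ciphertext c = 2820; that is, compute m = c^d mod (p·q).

m₁ = c^(d_p) mod p: c ≡ 81 (mod 83), and 81^33 mod 83 = 12.
m₂ = c^(d_q) mod q: c ≡ 8 (mod 37), and 8^29 mod 37 = 23.
h = q_inv·(m₁ − m₂) mod p = 9·(12 − 23) mod 83 = 67.
m = m₂ + h·q = 23 + 67·37 = 2502.

2502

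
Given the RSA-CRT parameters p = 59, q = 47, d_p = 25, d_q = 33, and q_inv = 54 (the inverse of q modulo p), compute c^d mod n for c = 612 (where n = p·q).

2680

m₁ = c^(d_p) mod p: c ≡ 22 (mod 59), and 22^25 mod 59 = 25.
m₂ = c^(d_q) mod q: c ≡ 1 (mod 47), and 1^33 mod 47 = 1.
h = q_inv·(m₁ − m₂) mod p = 54·(25 − 1) mod 59 = 57.
m = m₂ + h·q = 1 + 57·47 = 2680.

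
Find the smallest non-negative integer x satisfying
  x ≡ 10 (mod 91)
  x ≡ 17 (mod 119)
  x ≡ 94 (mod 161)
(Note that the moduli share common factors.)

11203

Combine the congruences pairwise.
gcd(91, 119) = 7 and 7 | (17 − 10), so the pair is consistent; merging gives x ≡ 374 (mod 1547), where 1547 = lcm(91, 119).
gcd(1547, 161) = 7 and 7 | (94 − 374), so the pair is consistent; merging gives x ≡ 11203 (mod 35581), where 35581 = lcm(1547, 161).
The solution is unique modulo lcm(91, 119, 161) = 35581.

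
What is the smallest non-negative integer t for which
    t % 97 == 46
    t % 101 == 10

From t ≡ 46 (mod 97) write t = 46 + 97s. Substituting into t ≡ 10 (mod 101) gives 97s ≡ 65 (mod 101), and since 97⁻¹ ≡ 25 (mod 101), s ≡ 9. Hence t ≡ 46 + 97·9 = 919 (mod 9797).

919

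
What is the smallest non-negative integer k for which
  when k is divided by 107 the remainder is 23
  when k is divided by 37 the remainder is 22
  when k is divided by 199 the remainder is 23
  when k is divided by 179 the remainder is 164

The moduli are pairwise coprime; N = 107·37·199·179 = 141023539.
N/107 = 1317977; 1317977 ≡ 58 (mod 107); 58·24 ≡ 1, so inverse 24.
N/37 = 3811447; 3811447 ≡ 3 (mod 37); 3·25 ≡ 1, so inverse 25.
N/199 = 708661; 708661 ≡ 22 (mod 199); 22·190 ≡ 1, so inverse 190.
N/179 = 787841; 787841 ≡ 62 (mod 179); 62·26 ≡ 1, so inverse 26.
k ≡ 23·1317977·24 + 22·3811447·25 + 23·708661·190 + 164·787841·26 = 9280021748.
9280021748 mod 141023539 = 113491713.

113491713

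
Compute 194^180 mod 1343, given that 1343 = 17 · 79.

650

Mod 17: 194 ≡ 7; by Fermat, exponent reduces to 180 mod 16 = 4; 7^4 ≡ 4 (mod 17).
Mod 79: 194 ≡ 36; by Fermat, exponent reduces to 180 mod 78 = 24; 36^24 ≡ 18 (mod 79).
Combine by CRT: x ≡ 4 (mod 17), x ≡ 18 (mod 79) ⇒ x ≡ 650 (mod 1343).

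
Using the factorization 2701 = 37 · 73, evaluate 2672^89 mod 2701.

1836

Mod 37: 2672 ≡ 8; by Fermat, exponent reduces to 89 mod 36 = 17; 8^17 ≡ 23 (mod 37).
Mod 73: 2672 ≡ 44; by Fermat, exponent reduces to 89 mod 72 = 17; 44^17 ≡ 11 (mod 73).
Combine by CRT: x ≡ 23 (mod 37), x ≡ 11 (mod 73) ⇒ x ≡ 1836 (mod 2701).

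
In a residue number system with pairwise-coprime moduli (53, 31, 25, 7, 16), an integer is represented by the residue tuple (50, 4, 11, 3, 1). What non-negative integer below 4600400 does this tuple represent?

The moduli are pairwise coprime; N = 53·31·25·7·16 = 4600400.
N/53 = 86800; 86800 ≡ 39 (mod 53); 39·34 ≡ 1, so inverse 34.
N/31 = 148400; 148400 ≡ 3 (mod 31); 3·21 ≡ 1, so inverse 21.
N/25 = 184016; 184016 ≡ 16 (mod 25); 16·11 ≡ 1, so inverse 11.
N/7 = 657200; 657200 ≡ 5 (mod 7); 5·3 ≡ 1, so inverse 3.
N/16 = 287525; 287525 ≡ 5 (mod 16); 5·13 ≡ 1, so inverse 13.
x ≡ 50·86800·34 + 4·148400·21 + 11·184016·11 + 3·657200·3 + 1·287525·13 = 191944161.
191944161 mod 4600400 = 3327761.

3327761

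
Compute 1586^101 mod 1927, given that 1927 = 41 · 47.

Mod 41: 1586 ≡ 28; by Fermat, exponent reduces to 101 mod 40 = 21; 28^21 ≡ 13 (mod 41).
Mod 47: 1586 ≡ 35; by Fermat, exponent reduces to 101 mod 46 = 9; 35^9 ≡ 15 (mod 47).
Combine by CRT: x ≡ 13 (mod 41), x ≡ 15 (mod 47) ⇒ x ≡ 1284 (mod 1927).

1284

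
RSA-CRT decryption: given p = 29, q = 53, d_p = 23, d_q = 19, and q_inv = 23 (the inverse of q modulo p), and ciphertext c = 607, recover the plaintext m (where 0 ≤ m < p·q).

1353

m₁ = c^(d_p) mod p: c ≡ 27 (mod 29), and 27^23 mod 29 = 19.
m₂ = c^(d_q) mod q: c ≡ 24 (mod 53), and 24^19 mod 53 = 28.
h = q_inv·(m₁ − m₂) mod p = 23·(19 − 28) mod 29 = 25.
m = m₂ + h·q = 28 + 25·53 = 1353.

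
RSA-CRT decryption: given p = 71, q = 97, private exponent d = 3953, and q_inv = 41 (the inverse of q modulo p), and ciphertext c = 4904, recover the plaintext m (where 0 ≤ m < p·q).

d_p = d mod (p−1) = 3953 mod 70 = 33; d_q = d mod (q−1) = 17.
m₁ = c^(d_p) mod p: c ≡ 5 (mod 71), and 5^33 mod 71 = 54.
m₂ = c^(d_q) mod q: c ≡ 54 (mod 97), and 54^17 mod 97 = 93.
h = q_inv·(m₁ − m₂) mod p = 41·(54 − 93) mod 71 = 34.
m = m₂ + h·q = 93 + 34·97 = 3391.

3391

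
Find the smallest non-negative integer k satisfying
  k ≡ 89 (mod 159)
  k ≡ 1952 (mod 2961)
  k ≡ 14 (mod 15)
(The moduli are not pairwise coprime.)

gcd(159, 2961) = 3 and 3 | (1952 − 89), so the pair is consistent; merging gives k ≡ 117431 (mod 156933), where 156933 = lcm(159, 2961).
gcd(156933, 15) = 3 and 3 | (14 − 117431), so the pair is consistent; merging gives k ≡ 274364 (mod 784665), where 784665 = lcm(156933, 15).
The solution is unique modulo lcm(159, 2961, 15) = 784665.

274364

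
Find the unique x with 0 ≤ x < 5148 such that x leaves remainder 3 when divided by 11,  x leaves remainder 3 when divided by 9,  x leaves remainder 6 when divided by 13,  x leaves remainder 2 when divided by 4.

The moduli are pairwise coprime; N = 11·9·13·4 = 5148.
N/11 = 468; 468 ≡ 6 (mod 11); 6·2 ≡ 1, so inverse 2.
N/9 = 572; 572 ≡ 5 (mod 9); 5·2 ≡ 1, so inverse 2.
N/13 = 396; 396 ≡ 6 (mod 13); 6·11 ≡ 1, so inverse 11.
N/4 = 1287; 1287 ≡ 3 (mod 4); 3·3 ≡ 1, so inverse 3.
x ≡ 3·468·2 + 3·572·2 + 6·396·11 + 2·1287·3 = 40098.
40098 mod 5148 = 4062.

4062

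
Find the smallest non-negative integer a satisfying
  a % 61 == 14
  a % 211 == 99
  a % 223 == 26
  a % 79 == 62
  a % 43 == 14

The moduli are pairwise coprime; N = 61·211·223·79·43 = 9750181501.
N/61 = 159839041; 159839041 ≡ 9 (mod 61); 9·34 ≡ 1, so inverse 34.
N/211 = 46209391; 46209391 ≡ 180 (mod 211); 180·34 ≡ 1, so inverse 34.
N/223 = 43722787; 43722787 ≡ 69 (mod 223); 69·181 ≡ 1, so inverse 181.
N/79 = 123420019; 123420019 ≡ 57 (mod 79); 57·61 ≡ 1, so inverse 61.
N/43 = 226748407; 226748407 ≡ 33 (mod 43); 33·30 ≡ 1, so inverse 30.
a ≡ 14·159839041·34 + 99·46209391·34 + 26·43722787·181 + 62·123420019·61 + 14·226748407·30 = 999392472042.
999392472042 mod 9750181501 = 4873958940.

4873958940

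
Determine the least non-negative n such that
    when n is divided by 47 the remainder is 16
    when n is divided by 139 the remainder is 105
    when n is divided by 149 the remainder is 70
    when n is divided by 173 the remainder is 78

144780837

From n ≡ 16 (mod 47) write n = 16 + 47t. Substituting into n ≡ 105 (mod 139) gives 47t ≡ 89 (mod 139), and since 47⁻¹ ≡ 71 (mod 139), t ≡ 64. Hence n ≡ 16 + 47·64 = 3024 (mod 6533).
From n ≡ 3024 (mod 6533) write n = 3024 + 6533t. Substituting into n ≡ 70 (mod 149) gives 6533t ≡ 26 (mod 149), and since 126⁻¹ ≡ 136 (mod 149), t ≡ 109. Hence n ≡ 3024 + 6533·109 = 715121 (mod 973417).
From n ≡ 715121 (mod 973417) write n = 715121 + 973417t. Substituting into n ≡ 78 (mod 173) gives 973417t ≡ 139 (mod 173), and since 119⁻¹ ≡ 16 (mod 173), t ≡ 148. Hence n ≡ 715121 + 973417·148 = 144780837 (mod 168401141).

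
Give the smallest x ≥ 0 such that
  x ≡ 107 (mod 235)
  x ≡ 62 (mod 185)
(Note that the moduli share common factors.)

gcd(235, 185) = 5 and 5 | (62 − 107), so the pair is consistent; merging gives x ≡ 5982 (mod 8695), where 8695 = lcm(235, 185).
The solution is unique modulo lcm(235, 185) = 8695.

5982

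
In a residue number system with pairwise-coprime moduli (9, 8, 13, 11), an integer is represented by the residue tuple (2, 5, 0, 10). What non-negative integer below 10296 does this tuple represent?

The moduli are pairwise coprime; N = 9·8·13·11 = 10296.
N/9 = 1144; 1144 ≡ 1 (mod 9), inverse 1.
N/8 = 1287; 1287 ≡ 7 (mod 8); 7·7 ≡ 1, so inverse 7.
N/13 = 792; 792 ≡ 12 (mod 13); 12·12 ≡ 1, so inverse 12.
N/11 = 936; 936 ≡ 1 (mod 11), inverse 1.
x ≡ 2·1144·1 + 5·1287·7 + 0·792·12 + 10·936·1 = 56693.
56693 mod 10296 = 5213.

5213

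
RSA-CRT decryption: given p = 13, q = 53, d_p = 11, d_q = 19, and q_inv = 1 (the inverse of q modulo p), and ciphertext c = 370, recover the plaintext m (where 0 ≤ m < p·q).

635

m₁ = c^(d_p) mod p: c ≡ 6 (mod 13), and 6^11 mod 13 = 11.
m₂ = c^(d_q) mod q: c ≡ 52 (mod 53), and 52^19 mod 53 = 52.
h = q_inv·(m₁ − m₂) mod p = 1·(11 − 52) mod 13 = 11.
m = m₂ + h·q = 52 + 11·53 = 635.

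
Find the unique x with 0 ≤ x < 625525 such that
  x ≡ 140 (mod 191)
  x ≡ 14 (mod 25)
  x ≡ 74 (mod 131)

427789

Combine the congruences pairwise.
From x ≡ 140 (mod 191) write x = 140 + 191t. Substituting into x ≡ 14 (mod 25) gives 191t ≡ 24 (mod 25), and since 16⁻¹ ≡ 11 (mod 25), t ≡ 14. Hence x ≡ 140 + 191·14 = 2814 (mod 4775).
From x ≡ 2814 (mod 4775) write x = 2814 + 4775t. Substituting into x ≡ 74 (mod 131) gives 4775t ≡ 11 (mod 131), and since 59⁻¹ ≡ 20 (mod 131), t ≡ 89. Hence x ≡ 2814 + 4775·89 = 427789 (mod 625525).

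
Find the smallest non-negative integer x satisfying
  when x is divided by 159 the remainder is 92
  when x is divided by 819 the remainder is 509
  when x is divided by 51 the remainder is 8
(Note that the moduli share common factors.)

197888

gcd(159, 819) = 3 and 3 | (509 − 92), so the pair is consistent; merging gives x ≡ 24260 (mod 43407), where 43407 = lcm(159, 819).
gcd(43407, 51) = 3 and 3 | (8 − 24260), so the pair is consistent; merging gives x ≡ 197888 (mod 737919), where 737919 = lcm(43407, 51).
The solution is unique modulo lcm(159, 819, 51) = 737919.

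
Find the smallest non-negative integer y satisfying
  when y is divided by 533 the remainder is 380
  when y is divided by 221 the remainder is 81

2512

gcd(533, 221) = 13 and 13 | (81 − 380), so the pair is consistent; merging gives y ≡ 2512 (mod 9061), where 9061 = lcm(533, 221).
The solution is unique modulo lcm(533, 221) = 9061.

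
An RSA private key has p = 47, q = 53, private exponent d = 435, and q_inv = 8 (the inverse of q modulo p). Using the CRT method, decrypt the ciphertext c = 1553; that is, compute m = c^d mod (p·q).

d_p = d mod (p−1) = 435 mod 46 = 21; d_q = d mod (q−1) = 19.
m₁ = c^(d_p) mod p: c ≡ 2 (mod 47), and 2^21 mod 47 = 12.
m₂ = c^(d_q) mod q: c ≡ 16 (mod 53), and 16^19 mod 53 = 13.
h = q_inv·(m₁ − m₂) mod p = 8·(12 − 13) mod 47 = 39.
m = m₂ + h·q = 13 + 39·53 = 2080.

2080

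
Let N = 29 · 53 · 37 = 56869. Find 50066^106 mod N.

Mod 29: 50066 ≡ 12; by Fermat, exponent reduces to 106 mod 28 = 22; 12^22 ≡ 28 (mod 29).
Mod 53: 50066 ≡ 34; by Fermat, exponent reduces to 106 mod 52 = 2; 34^2 ≡ 43 (mod 53).
Mod 37: 50066 ≡ 5; by Fermat, exponent reduces to 106 mod 36 = 34; 5^34 ≡ 3 (mod 37).
Combine by CRT: x ≡ 28 (mod 29), x ≡ 43 (mod 53), x ≡ 3 (mod 37) ⇒ x ≡ 4813 (mod 56869).

4813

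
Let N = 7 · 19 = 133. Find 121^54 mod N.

Mod 7: 121 ≡ 2; since 6 | 54, by Fermat 2^54 ≡ 1 (mod 7).
Mod 19: 121 ≡ 7; since 18 | 54, by Fermat 7^54 ≡ 1 (mod 19).
Combine by CRT: x ≡ 1 (mod 7), x ≡ 1 (mod 19) ⇒ x ≡ 1 (mod 133).

1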